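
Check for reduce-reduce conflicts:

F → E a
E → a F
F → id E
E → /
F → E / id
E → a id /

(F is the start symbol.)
A reduce-reduce conflict occurs when an LR(0) state has two complete items [A → α .] and [B → β .] — both call for a reduction, and with no lookahead the parser cannot choose between them.

Augment with F' → F and build the canonical LR(0) collection (I0 = CLOSURE({[F' → . F]}), then GOTO on every symbol after a dot until no new states appear). It has 13 states:
  I0: { [E → . /], [E → . a F], [E → . a id /], [F → . E / id], [F → . E a], [F → . id E], [F' → . F] }  — shift
  I1: { [E → / .] }  — reduce
  I2: { [F → E . / id], [F → E . a] }  — shift
  I3: { [F' → F .] }  — accept
  I4: { [E → . /], [E → . a F], [E → . a id /], [E → a . F], [E → a . id /], [F → . E / id], [F → . E a], [F → . id E] }  — shift
  I5: { [E → . /], [E → . a F], [E → . a id /], [F → id . E] }  — shift
  I6: { [F → id E .] }  — reduce
  I7: { [E → a F .] }  — reduce
  I8: { [E → . /], [E → . a F], [E → . a id /], [E → a id . /], [F → id . E] }  — shift
  I9: { [E → / .], [E → a id / .] }  — 2 reduces
  I10: { [F → E / . id] }  — shift
  I11: { [F → E a .] }  — reduce
  I12: { [F → E / id .] }  — reduce

I9 contains complete items [E → / .], [E → a id / .] — reduce-reduce conflict.

Answer: Yes — I9: [E → / .] vs [E → a id / .]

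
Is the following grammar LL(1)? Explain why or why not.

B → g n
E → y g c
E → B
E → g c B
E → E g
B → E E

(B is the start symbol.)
Relevant sets:
  FIRST(E) = { 'g', 'y' }
  FIRST(B) = { 'g', 'y' }

For B:
  PREDICT(B → g n) = { 'g' }
  PREDICT(B → E E) = { 'g', 'y' }
For E:
  PREDICT(E → y g c) = { 'y' }
  PREDICT(E → B) = { 'g', 'y' }
  PREDICT(E → g c B) = { 'g' }
  PREDICT(E → E g) = { 'g', 'y' }

Conflict found: Predict set conflict for B: { 'g' }
The grammar is NOT LL(1).

Answer: No. Predict set conflict for B: { 'g' }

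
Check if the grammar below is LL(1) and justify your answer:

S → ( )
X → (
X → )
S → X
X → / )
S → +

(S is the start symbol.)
No. Predict set conflict for S: { '(' }

Relevant sets:
  FIRST(X) = { '(', ')', '/' }

For S:
  PREDICT(S → '(' ')') = { '(' }
  PREDICT(S → X) = { '(', ')', '/' }
  PREDICT(S → '+') = { '+' }
For X:
  PREDICT(X → '(') = { '(' }
  PREDICT(X → ')') = { ')' }
  PREDICT(X → '/' ')') = { '/' }

Conflict found: Predict set conflict for S: { '(' }
The grammar is NOT LL(1).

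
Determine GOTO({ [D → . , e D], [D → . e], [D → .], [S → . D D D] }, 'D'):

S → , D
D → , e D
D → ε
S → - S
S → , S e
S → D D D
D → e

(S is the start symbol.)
GOTO(I, 'D') = CLOSURE({ [A → αX.β] : [A → α.Xβ] ∈ I, X = 'D' })

Items with dot before 'D', with the dot advanced:
  [S → . D D D] → [S → D . D D]
Closure of the advanced items:
  [S → D . D D] has the dot before D: add [D → . , e D], [D → .], [D → . e]

GOTO = { [D → . , e D], [D → . e], [D → .], [S → D . D D] }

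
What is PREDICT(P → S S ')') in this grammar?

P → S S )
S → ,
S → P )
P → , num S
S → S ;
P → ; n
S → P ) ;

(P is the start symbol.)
PREDICT(P → S S ')') = (FIRST(RHS) \ {ε}) ∪ (FOLLOW(P) if ε ∈ FIRST(RHS), i.e. RHS ⇒* ε)
FIRST(S) = { ',', ';' }
FIRST(S S ')') = { ',', ';' }
ε ∉ FIRST(S S ')'), so FOLLOW(P) is not added.
PREDICT(P → S S ')') = { ',', ';' }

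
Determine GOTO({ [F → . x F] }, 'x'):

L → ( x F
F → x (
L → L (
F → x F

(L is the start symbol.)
GOTO(I, 'x') = CLOSURE({ [A → αX.β] : [A → α.Xβ] ∈ I, X = 'x' })

Items with dot before 'x', with the dot advanced:
  [F → . x F] → [F → x . F]
Closure of the advanced items:
  [F → x . F] has the dot before F: add [F → . x (], [F → . x F]

GOTO = { [F → . x (], [F → . x F], [F → x . F] }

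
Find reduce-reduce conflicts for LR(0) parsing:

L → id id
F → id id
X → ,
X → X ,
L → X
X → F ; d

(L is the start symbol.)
A reduce-reduce conflict occurs when an LR(0) state has two complete items [A → α .] and [B → β .] — both call for a reduction, and with no lookahead the parser cannot choose between them.

Augment with L' → L and build the canonical LR(0) collection (I0 = CLOSURE({[L' → . L]}), then GOTO on every symbol after a dot until no new states appear). It has 10 states:
  I0: { [F → . id id], [L → . X], [L → . id id], [L' → . L], [X → . ,], [X → . F ; d], [X → . X ,] }  — shift
  I1: { [X → , .] }  — reduce
  I2: { [X → F . ; d] }  — shift
  I3: { [L' → L .] }  — accept
  I4: { [L → X .], [X → X . ,] }  — shift, reduce
  I5: { [F → id . id], [L → id . id] }  — shift
  I6: { [F → id id .], [L → id id .] }  — 2 reduces
  I7: { [X → X , .] }  — reduce
  I8: { [X → F ; . d] }  — shift
  I9: { [X → F ; d .] }  — reduce

I6 contains complete items [F → id id .], [L → id id .] — reduce-reduce conflict.

Answer: Yes — I6: [F → id id .] vs [L → id id .]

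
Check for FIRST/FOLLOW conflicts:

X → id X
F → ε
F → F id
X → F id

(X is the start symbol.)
Yes. F → F id with FOLLOW(F) on { 'id' }

Nullable non-terminals: F.
FIRST sets used below: FIRST(F) = { 'id', ε }

F: nullable alternative(s) F → ε; FOLLOW(F) = { 'id' }
  F → ε: FIRST \ {ε} = { } — this is the only nullable alternative, skip
  F → F id: FIRST \ {ε} = { 'id' } — overlaps FOLLOW(F) on { 'id' }: CONFLICT

X has no nullable alternative, so no FIRST/FOLLOW check is needed there.

So the grammar has 1 FIRST/FOLLOW conflict (marked CONFLICT above).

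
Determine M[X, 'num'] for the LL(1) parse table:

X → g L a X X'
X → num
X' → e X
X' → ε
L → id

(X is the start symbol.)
To find M[X, 'num'], we find productions for X where 'num' is in the predict set (PREDICT(N → α) = (FIRST(α) \ {ε}) ∪ (FOLLOW(N) if α ⇒* ε)).

X → g L a X X': PREDICT = { 'g' }
X → num: PREDICT = { 'num' }
  'num' is in predict set, so this production goes in M[X, 'num']

M[X, 'num'] = X → num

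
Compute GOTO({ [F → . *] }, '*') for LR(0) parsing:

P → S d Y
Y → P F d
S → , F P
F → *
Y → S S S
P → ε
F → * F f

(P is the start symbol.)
{ [F → * .] }

GOTO(I, '*') = CLOSURE({ [A → αX.β] : [A → α.Xβ] ∈ I, X = '*' })

Items with dot before '*', with the dot advanced:
  [F → . *] → [F → * .]
Closure adds nothing (no advanced item has the dot before a non-terminal).

GOTO = { [F → * .] }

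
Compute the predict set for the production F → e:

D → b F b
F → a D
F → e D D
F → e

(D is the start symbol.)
{ 'e' }

PREDICT(F → e) = (FIRST(RHS) \ {ε}) ∪ (FOLLOW(F) if ε ∈ FIRST(RHS), i.e. RHS ⇒* ε)
FIRST(e) = { 'e' }
ε ∉ FIRST(e), so FOLLOW(F) is not added.
PREDICT(F → e) = { 'e' }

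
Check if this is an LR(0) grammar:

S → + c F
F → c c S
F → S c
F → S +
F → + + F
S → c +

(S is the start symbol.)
Yes, the grammar is LR(0)

A grammar is LR(0) if no state in the canonical LR(0) collection has:
  - both a shift item (dot before a terminal) and a complete item (shift-reduce conflict), or
  - two or more complete items (reduce-reduce conflict; the accept item [S' → S .] counts as a complete item here).

Augment with S' → S and build the canonical LR(0) collection (I0 = CLOSURE({[S' → . S]}), then GOTO on every symbol after a dot until no new states appear). It has 16 states:
  I0: { [S → . + c F], [S → . c +], [S' → . S] }  — shift
  I1: { [S → + . c F] }  — shift
  I2: { [S' → S .] }  — accept
  I3: { [S → c . +] }  — shift
  I4: { [S → c + .] }  — reduce
  I5: { [F → . + + F], [F → . S +], [F → . S c], [F → . c c S], [S → + c . F], [S → . + c F], [S → . c +] }  — shift
  I6: { [F → + . + F], [S → + . c F] }  — shift
  I7: { [S → + c F .] }  — reduce
  I8: { [F → S . +], [F → S . c] }  — shift
  I9: { [F → c . c S], [S → c . +] }  — shift
  I10: { [F → c c . S], [S → . + c F], [S → . c +] }  — shift
  I11: { [F → c c S .] }  — reduce
  I12: { [F → S + .] }  — reduce
  I13: { [F → S c .] }  — reduce
  I14: { [F → + + . F], [F → . + + F], [F → . S +], [F → . S c], [F → . c c S], [S → . + c F], [S → . c +] }  — shift
  I15: { [F → + + F .] }  — reduce

Every state is either a pure shift/goto state or contains exactly one complete item and nothing to shift — no conflicts. The grammar is LR(0).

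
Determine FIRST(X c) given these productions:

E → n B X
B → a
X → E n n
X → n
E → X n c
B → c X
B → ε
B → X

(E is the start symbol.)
{ 'n' }

FIRST sets of the non-terminals involved (from the grammar, by fixed-point iteration):
  FIRST(X) = { 'n' }

To compute FIRST(X c), process the symbols left to right:
Symbol X is a non-terminal. Add FIRST(X) \ {ε} = { 'n' }
X is not nullable (ε ∉ FIRST(X)), so stop here.
FIRST(X c) = { 'n' }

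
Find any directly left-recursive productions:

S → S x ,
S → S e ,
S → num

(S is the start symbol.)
Yes, S is left-recursive

Direct left recursion occurs when N → N α for some non-terminal N (the right-hand side begins with the left-hand side itself).

S → S x ,: LEFT RECURSIVE (starts with S)
S → S e ,: LEFT RECURSIVE (starts with S)
S → num: starts with num

The grammar has direct left recursion on: S.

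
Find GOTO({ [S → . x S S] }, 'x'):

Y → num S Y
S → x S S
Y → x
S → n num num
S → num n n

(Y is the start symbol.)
GOTO(I, 'x') = CLOSURE({ [A → αX.β] : [A → α.Xβ] ∈ I, X = 'x' })

Items with dot before 'x', with the dot advanced:
  [S → . x S S] → [S → x . S S]
Closure of the advanced items:
  [S → x . S S] has the dot before S: add [S → . x S S], [S → . n num num], [S → . num n n]

GOTO = { [S → . n num num], [S → . num n n], [S → . x S S], [S → x . S S] }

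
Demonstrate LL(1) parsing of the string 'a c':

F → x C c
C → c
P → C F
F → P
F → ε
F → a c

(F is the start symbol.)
Stack is shown with the top on the left.

Stack  Input  Action
--------------------
F $    a c $  output F → a c
a c $  a c $  match 'a'
c $    c $    match 'c'
$      $      accept

The string is accepted.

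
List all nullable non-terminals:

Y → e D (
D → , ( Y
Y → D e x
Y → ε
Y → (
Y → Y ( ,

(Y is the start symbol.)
A non-terminal is nullable if it can derive ε (the empty string): either it has an ε-production, or it has a production whose right-hand side consists entirely of nullable non-terminals.

ε-productions: Y → ε
So Y is immediately nullable.
No further non-terminal can be added: every production for the remaining non-terminals contains a terminal or a non-nullable non-terminal.
Nullable = { 'Y' }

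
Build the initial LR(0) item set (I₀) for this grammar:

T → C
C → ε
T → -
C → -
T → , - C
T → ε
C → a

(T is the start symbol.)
{ [C → . -], [C → . a], [C → .], [T → . , - C], [T → . -], [T → . C], [T → .], [T' → . T] }

First, augment the grammar with T' → T
I₀ = CLOSURE({ [T' → . T] }):
  [T' → . T] has the dot before T: add [T → . C], [T → . -], [T → . , - C], [T → .]
  [T → . C] has the dot before C: add [C → .], [C → . -], [C → . a]
No further items can be added.

I₀ = { [C → . -], [C → . a], [C → .], [T → . , - C], [T → . -], [T → . C], [T → .], [T' → . T] }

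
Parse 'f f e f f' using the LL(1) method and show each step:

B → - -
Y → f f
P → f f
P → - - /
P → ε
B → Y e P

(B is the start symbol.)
LL(1) parsing maintains a stack (initially the start symbol over $) and the input. At each step: if the stack top is a terminal, match it against the current input token; if it is a non-terminal N, replace it with the RHS of M[N, lookahead] (the unique production whose predict set contains the lookahead).

Stack is shown with the top on the left.

Stack      Input        Action
------------------------------
B $        f f e f f $  output B → Y e P
Y e P $    f f e f f $  output Y → f f
f f e P $  f f e f f $  match 'f'
f e P $    f e f f $    match 'f'
e P $      e f f $      match 'e'
P $        f f $        output P → f f
f f $      f f $        match 'f'
f $        f $          match 'f'
$          $            accept

The string is accepted.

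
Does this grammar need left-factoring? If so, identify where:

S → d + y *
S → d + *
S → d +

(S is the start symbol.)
Left-factoring is needed when two productions for the same non-terminal
share a common prefix on the right-hand side.

Productions for S:
  S → d + y *
  S → d + *
  S → d +

Found common prefix 'd +' in productions for S

Answer: Yes, S has productions with common prefix 'd +'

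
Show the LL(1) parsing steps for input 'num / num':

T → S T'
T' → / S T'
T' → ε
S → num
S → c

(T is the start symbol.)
LL(1) parsing maintains a stack (initially the start symbol over $) and the input. At each step: if the stack top is a terminal, match it against the current input token; if it is a non-terminal N, replace it with the RHS of M[N, lookahead] (the unique production whose predict set contains the lookahead).

Stack is shown with the top on the left.

Stack     Input        Action
-----------------------------
T $       num / num $  output T → S T'
S T' $    num / num $  output S → num
num T' $  num / num $  match 'num'
T' $      / num $      output T' → / S T'
/ S T' $  / num $      match '/'
S T' $    num $        output S → num
num T' $  num $        match 'num'
T' $      $            output T' → ε
$         $            accept

The string is accepted.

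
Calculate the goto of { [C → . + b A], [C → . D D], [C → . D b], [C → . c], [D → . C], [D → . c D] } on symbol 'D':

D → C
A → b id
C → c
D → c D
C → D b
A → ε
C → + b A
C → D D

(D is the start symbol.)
{ [C → . + b A], [C → . D D], [C → . D b], [C → . c], [C → D . D], [C → D . b], [D → . C], [D → . c D] }

GOTO(I, 'D') = CLOSURE({ [A → αX.β] : [A → α.Xβ] ∈ I, X = 'D' })

Items with dot before 'D', with the dot advanced:
  [C → . D D] → [C → D . D]
  [C → . D b] → [C → D . b]
Closure of the advanced items:
  [C → D . D] has the dot before D: add [D → . C], [D → . c D]
  [D → . C] has the dot before C: add [C → . c], [C → . D b], [C → . + b A], [C → . D D]

GOTO = { [C → . + b A], [C → . D D], [C → . D b], [C → . c], [C → D . D], [C → D . b], [D → . C], [D → . c D] }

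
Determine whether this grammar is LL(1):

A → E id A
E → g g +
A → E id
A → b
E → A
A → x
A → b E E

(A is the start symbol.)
A grammar is LL(1) if for each non-terminal N with multiple productions, the predict sets of those productions are pairwise disjoint, where PREDICT(N → α) = (FIRST(α) \ {ε}) ∪ (FOLLOW(N) if α ⇒* ε).

Relevant sets:
  FIRST(E) = { 'b', 'g', 'x' }
  FIRST(A) = { 'b', 'g', 'x' }

For A:
  PREDICT(A → E id A) = { 'b', 'g', 'x' }
  PREDICT(A → E id) = { 'b', 'g', 'x' }
  PREDICT(A → b) = { 'b' }
  PREDICT(A → x) = { 'x' }
  PREDICT(A → b E E) = { 'b' }
For E:
  PREDICT(E → g g '+') = { 'g' }
  PREDICT(E → A) = { 'b', 'g', 'x' }

Conflict found: Predict set conflict for A: { 'b', 'g', 'x' }
The grammar is NOT LL(1).

Answer: No. Predict set conflict for A: { 'b', 'g', 'x' }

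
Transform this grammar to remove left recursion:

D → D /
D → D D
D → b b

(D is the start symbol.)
D is directly left-recursive. The standard transformation for
  A → A α₁ | ... | A α_m | β₁ | ... | β_n
is
  A  → β₁ A' | ... | β_n A'
  A' → α₁ A' | ... | α_m A' | ε

D → b b becomes D → b b D'
D → D / becomes D' → / D'
D → D D becomes D' → D D'
Add D' → ε

Resulting grammar:
D → b b D'
D' → / D'
D' → D D'
D' → ε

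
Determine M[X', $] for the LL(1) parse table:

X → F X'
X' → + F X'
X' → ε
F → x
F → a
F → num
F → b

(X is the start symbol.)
X' → ε

To find M[X', $], we find productions for X' where $ is in the predict set (PREDICT(N → α) = (FIRST(α) \ {ε}) ∪ (FOLLOW(N) if α ⇒* ε)).

Relevant sets:
  FOLLOW(X') = { $ }

X' → + F X': PREDICT = { '+' }
X' → ε: PREDICT = { $ }
  $ is in predict set, so this production goes in M[X', $]

M[X', $] = X' → ε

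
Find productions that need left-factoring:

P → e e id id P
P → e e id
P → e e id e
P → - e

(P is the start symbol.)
Yes, P has productions with common prefix 'e e id'

Left-factoring is needed when two productions for the same non-terminal
share a common prefix on the right-hand side.

Productions for P:
  P → e e id id P
  P → e e id
  P → e e id e
  P → - e

Found common prefix 'e e id' in productions for P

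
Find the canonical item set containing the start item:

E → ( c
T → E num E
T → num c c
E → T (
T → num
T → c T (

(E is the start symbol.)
{ [E → . ( c], [E → . T (], [E' → . E], [T → . E num E], [T → . c T (], [T → . num c c], [T → . num] }

First, augment the grammar with E' → E
I₀ = CLOSURE({ [E' → . E] }):
  [E' → . E] has the dot before E: add [E → . ( c], [E → . T (]
  [E → . T (] has the dot before T: add [T → . E num E], [T → . num c c], [T → . num], [T → . c T (]
No further items can be added.

I₀ = { [E → . ( c], [E → . T (], [E' → . E], [T → . E num E], [T → . c T (], [T → . num c c], [T → . num] }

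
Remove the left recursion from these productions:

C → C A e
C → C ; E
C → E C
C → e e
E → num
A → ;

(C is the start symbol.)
C → E C C'
C → e e C'
C' → A e C'
C' → ; E C'
C' → ε
E → num
A → ;

C is directly left-recursive. The standard transformation for
  A → A α₁ | ... | A α_m | β₁ | ... | β_n
is
  A  → β₁ A' | ... | β_n A'
  A' → α₁ A' | ... | α_m A' | ε

C → E C becomes C → E C C'
C → e e becomes C → e e C'
C → C A e becomes C' → A e C'
C → C ; E becomes C' → ; E C'
Add C' → ε

Productions for other non-terminals are unchanged:
  E → num
  A → ;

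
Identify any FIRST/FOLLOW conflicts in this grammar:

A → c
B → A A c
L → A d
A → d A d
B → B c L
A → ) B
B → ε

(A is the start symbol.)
Yes. B → A A c with FOLLOW(B) on { ')', 'c', 'd' }; B → B c L with FOLLOW(B) on { ')', 'c', 'd' }

A FIRST/FOLLOW conflict occurs when a non-terminal N has a nullable alternative N → β (β ⇒* ε) and another alternative N → α with FIRST(α) ∩ FOLLOW(N) ≠ ∅: on such a lookahead the parser cannot decide between expanding α and letting N vanish via β.

Nullable non-terminals: B.
FIRST sets used below: FIRST(A) = { ')', 'c', 'd' }, FIRST(B) = { ')', 'c', 'd', ε }

B: nullable alternative(s) B → ε; FOLLOW(B) = { $, ')', 'c', 'd' }
  B → A A c: FIRST \ {ε} = { ')', 'c', 'd' } — overlaps FOLLOW(B) on { ')', 'c', 'd' }: CONFLICT
  B → B c L: FIRST \ {ε} = { ')', 'c', 'd' } — overlaps FOLLOW(B) on { ')', 'c', 'd' }: CONFLICT
  B → ε: FIRST \ {ε} = { } — this is the only nullable alternative, skip

A, L have no nullable alternative, so no FIRST/FOLLOW check is needed there.

So the grammar has 2 FIRST/FOLLOW conflicts (marked CONFLICT above).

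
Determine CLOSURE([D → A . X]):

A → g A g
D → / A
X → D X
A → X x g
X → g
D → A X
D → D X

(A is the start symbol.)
{ [A → . X x g], [A → . g A g], [D → . / A], [D → . A X], [D → . D X], [D → A . X], [X → . D X], [X → . g] }

To compute CLOSURE, for each item [A → α.Bβ] where B is a non-terminal, add [B → .γ] for all productions B → γ; repeat for the newly added items until nothing changes.

Start with: [D → A . X]
  [D → A . X] has the dot before X: add [X → . D X], [X → . g]
  [X → . D X] has the dot before D: add [D → . / A], [D → . A X], [D → . D X]
  [D → . A X] has the dot before A: add [A → . g A g], [A → . X x g]
No further items can be added.

CLOSURE = { [A → . X x g], [A → . g A g], [D → . / A], [D → . A X], [D → . D X], [D → A . X], [X → . D X], [X → . g] }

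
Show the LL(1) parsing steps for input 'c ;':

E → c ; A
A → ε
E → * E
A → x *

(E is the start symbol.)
LL(1) parsing maintains a stack (initially the start symbol over $) and the input. At each step: if the stack top is a terminal, match it against the current input token; if it is a non-terminal N, replace it with the RHS of M[N, lookahead] (the unique production whose predict set contains the lookahead).

Stack is shown with the top on the left.

Stack    Input  Action
----------------------
E $      c ; $  output E → c ; A
c ; A $  c ; $  match 'c'
; A $    ; $    match ';'
A $      $      output A → ε
$        $      accept

The string is accepted.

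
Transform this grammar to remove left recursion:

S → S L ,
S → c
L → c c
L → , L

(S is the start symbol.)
S is directly left-recursive. The standard transformation for
  A → A α₁ | ... | A α_m | β₁ | ... | β_n
is
  A  → β₁ A' | ... | β_n A'
  A' → α₁ A' | ... | α_m A' | ε

S → c becomes S → c S'
S → S L , becomes S' → L , S'
Add S' → ε

Productions for other non-terminals are unchanged:
  L → c c
  L → , L

Resulting grammar:
S → c S'
S' → L , S'
S' → ε
L → c c
L → , L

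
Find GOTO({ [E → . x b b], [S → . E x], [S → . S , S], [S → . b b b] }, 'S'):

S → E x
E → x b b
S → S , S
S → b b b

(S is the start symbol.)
GOTO(I, 'S') = CLOSURE({ [A → αX.β] : [A → α.Xβ] ∈ I, X = 'S' })

Items with dot before 'S', with the dot advanced:
  [S → . S , S] → [S → S . , S]
Closure adds nothing (no advanced item has the dot before a non-terminal).

GOTO = { [S → S . , S] }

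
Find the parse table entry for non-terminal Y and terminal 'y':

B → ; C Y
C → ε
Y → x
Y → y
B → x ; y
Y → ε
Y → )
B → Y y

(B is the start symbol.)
To find M[Y, 'y'], we find productions for Y where 'y' is in the predict set (PREDICT(N → α) = (FIRST(α) \ {ε}) ∪ (FOLLOW(N) if α ⇒* ε)).

Relevant sets:
  FOLLOW(Y) = { $, 'y' }

Y → x: PREDICT = { 'x' }
Y → y: PREDICT = { 'y' }
  'y' is in predict set, so this production goes in M[Y, 'y']
Y → ε: PREDICT = { $, 'y' }
  'y' is in predict set, so this production goes in M[Y, 'y']
Y → ): PREDICT = { ')' }

M[Y, 'y'] = Y → y, Y → ε  (a multiply-defined cell — the grammar is not LL(1))

Answer: Y → y, Y → ε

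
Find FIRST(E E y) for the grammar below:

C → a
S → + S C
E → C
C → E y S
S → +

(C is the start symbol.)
FIRST sets of the non-terminals involved (from the grammar, by fixed-point iteration):
  FIRST(E) = { 'a' }

To compute FIRST(E E y), process the symbols left to right:
Symbol E is a non-terminal. Add FIRST(E) \ {ε} = { 'a' }
E is not nullable (ε ∉ FIRST(E)), so stop here.
FIRST(E E y) = { 'a' }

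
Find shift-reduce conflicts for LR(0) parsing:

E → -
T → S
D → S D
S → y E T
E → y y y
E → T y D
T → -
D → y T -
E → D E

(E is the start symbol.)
Augment with E' → E and build the canonical LR(0) collection (I0 = CLOSURE({[E' → . E]}), then GOTO on every symbol after a dot until no new states appear). It has 22 states:
  I0: { [D → . S D], [D → . y T -], [E → . -], [E → . D E], [E → . T y D], [E → . y y y], [E' → . E], [S → . y E T], [T → . -], [T → . S] }  — shift
  I1: { [E → - .], [T → - .] }  — 2 reduces
  I2: { [D → . S D], [D → . y T -], [E → . -], [E → . D E], [E → . T y D], [E → . y y y], [E → D . E], [S → . y E T], [T → . -], [T → . S] }  — shift
  I3: { [E' → E .] }  — accept
  I4: { [D → . S D], [D → . y T -], [D → S . D], [S → . y E T], [T → S .] }  — shift, reduce
  I5: { [E → T . y D] }  — shift
  I6: { [D → . S D], [D → . y T -], [D → y . T -], [E → . -], [E → . D E], [E → . T y D], [E → . y y y], [E → y . y y], [S → . y E T], [S → y . E T], [T → . -], [T → . S] }  — shift
  I7: { [S → . y E T], [S → y E . T], [T → . -], [T → . S] }  — shift
  I8: { [D → y T . -], [E → T . y D] }  — shift
  I9: { [D → . S D], [D → . y T -], [D → y . T -], [E → . -], [E → . D E], [E → . T y D], [E → . y y y], [E → y . y y], [E → y y . y], [S → . y E T], [S → y . E T], [T → . -], [T → . S] }  — shift
  I10: { [D → . S D], [D → . y T -], [D → y . T -], [E → . -], [E → . D E], [E → . T y D], [E → . y y y], [E → y . y y], [E → y y . y], [E → y y y .], [S → . y E T], [S → y . E T], [T → . -], [T → . S] }  — shift, reduce
  I11: { [D → y T - .] }  — reduce
  I12: { [D → . S D], [D → . y T -], [E → T y . D], [S → . y E T] }  — shift
  I13: { [E → T y D .] }  — reduce
  I14: { [D → . S D], [D → . y T -], [D → S . D], [S → . y E T] }  — shift
  I15: { [D → . S D], [D → . y T -], [D → y . T -], [E → . -], [E → . D E], [E → . T y D], [E → . y y y], [S → . y E T], [S → y . E T], [T → . -], [T → . S] }  — shift
  I16: { [D → S D .] }  — reduce
  I17: { [T → - .] }  — reduce
  I18: { [T → S .] }  — reduce
  I19: { [S → y E T .] }  — reduce
  I20: { [D → . S D], [D → . y T -], [E → . -], [E → . D E], [E → . T y D], [E → . y y y], [S → . y E T], [S → y . E T], [T → . -], [T → . S] }  — shift
  I21: { [E → D E .] }  — reduce

I4 contains reduce item [T → S .] and shift items [D → . y T -], [S → . y E T] — shift-reduce conflict.
I10 contains reduce item [E → y y y .] and shift items [D → . y T -], [E → . -], [E → . y y y], [E → y . y y], [E → y y . y], [S → . y E T], [T → . -] — shift-reduce conflict.

Answer: Yes — I4: [T → S .] vs [D → . y T -]; I10: [E → y y y .] vs [D → . y T -]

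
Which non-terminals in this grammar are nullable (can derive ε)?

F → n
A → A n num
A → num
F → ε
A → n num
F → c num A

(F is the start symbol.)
{ 'F' }

ε-productions: F → ε
So F is immediately nullable.
No further non-terminal can be added: every production for the remaining non-terminals contains a terminal or a non-nullable non-terminal.
Nullable = { 'F' }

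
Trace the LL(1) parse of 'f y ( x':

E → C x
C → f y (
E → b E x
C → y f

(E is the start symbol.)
LL(1) parsing maintains a stack (initially the start symbol over $) and the input. At each step: if the stack top is a terminal, match it against the current input token; if it is a non-terminal N, replace it with the RHS of M[N, lookahead] (the unique production whose predict set contains the lookahead).

Stack is shown with the top on the left.

Stack      Input      Action
----------------------------
E $        f y ( x $  output E → C x
C x $      f y ( x $  output C → f y (
f y ( x $  f y ( x $  match 'f'
y ( x $    y ( x $    match 'y'
( x $      ( x $      match '('
x $        x $        match 'x'
$          $          accept

The string is accepted.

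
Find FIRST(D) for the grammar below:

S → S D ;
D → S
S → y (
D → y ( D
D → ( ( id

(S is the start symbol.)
{ '(', 'y' }

To compute FIRST(D), examine every production with D on the left-hand side, reading each right-hand side left to right until a non-nullable symbol is reached.

FIRST sets of the other non-terminals involved (by the same procedure, iterated to a fixed point):
  FIRST(S) = { 'y' }

From D → S:
  - S is a non-terminal: add FIRST(S) \ {ε} = { 'y' }
    S is not nullable, so stop
From D → y ( D:
  - y is a terminal: add 'y' and stop
From D → ( ( id:
  - '(' is a terminal: add '(' and stop

Collecting: FIRST(D) = { '(', 'y' }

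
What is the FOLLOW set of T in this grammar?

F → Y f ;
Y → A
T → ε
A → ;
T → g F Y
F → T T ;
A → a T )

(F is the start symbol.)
To compute FOLLOW(T), find every occurrence of T on a right-hand side N → α T β: add FIRST(β) \ {ε}, and if β is empty or nullable also add FOLLOW(N). Iterate to a fixed point.

In F → T T ;: T is followed by T ';', add FIRST(T ';') \ {ε} = { ';', 'g' }
In F → T T ;: T is followed by ';', add FIRST(';') \ {ε} = { ';' }
In A → a T ): T is followed by ')', add FIRST(')') \ {ε} = { ')' }

Taking the union: FOLLOW(T) = { ')', ';', 'g' }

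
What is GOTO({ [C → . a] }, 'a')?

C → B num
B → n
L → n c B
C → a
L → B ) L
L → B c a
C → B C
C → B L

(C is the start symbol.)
{ [C → a .] }

GOTO(I, 'a') = CLOSURE({ [A → αX.β] : [A → α.Xβ] ∈ I, X = 'a' })

Items with dot before 'a', with the dot advanced:
  [C → . a] → [C → a .]
Closure adds nothing (no advanced item has the dot before a non-terminal).

GOTO = { [C → a .] }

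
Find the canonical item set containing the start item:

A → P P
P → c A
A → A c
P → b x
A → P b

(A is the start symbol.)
{ [A → . A c], [A → . P P], [A → . P b], [A' → . A], [P → . b x], [P → . c A] }

First, augment the grammar with A' → A
I₀ = CLOSURE({ [A' → . A] }):
  [A' → . A] has the dot before A: add [A → . P P], [A → . A c], [A → . P b]
  [A → . P P] has the dot before P: add [P → . c A], [P → . b x]
No further items can be added.

I₀ = { [A → . A c], [A → . P P], [A → . P b], [A' → . A], [P → . b x], [P → . c A] }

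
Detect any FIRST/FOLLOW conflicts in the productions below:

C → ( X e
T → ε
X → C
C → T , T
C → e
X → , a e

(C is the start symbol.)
Nullable non-terminals: T.
T has a nullable alternative but only one production, so nothing to check.

C, X have no nullable alternative, so no FIRST/FOLLOW check is needed there.

No FIRST/FOLLOW conflicts found.

Answer: No FIRST/FOLLOW conflicts.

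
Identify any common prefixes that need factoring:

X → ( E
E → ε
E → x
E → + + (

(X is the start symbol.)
No, left-factoring is not needed

Left-factoring is needed when two productions for the same non-terminal
share a common prefix on the right-hand side.

Productions for E:
  E → ε
  E → x
  E → + + (

No common prefixes found.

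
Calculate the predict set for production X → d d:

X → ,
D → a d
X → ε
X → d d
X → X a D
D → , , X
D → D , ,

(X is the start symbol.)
PREDICT(X → d d) = (FIRST(RHS) \ {ε}) ∪ (FOLLOW(X) if ε ∈ FIRST(RHS), i.e. RHS ⇒* ε)
FIRST(d d) = { 'd' }
ε ∉ FIRST(d d), so FOLLOW(X) is not added.
PREDICT(X → d d) = { 'd' }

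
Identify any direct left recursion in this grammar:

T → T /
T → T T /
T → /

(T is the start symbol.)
Yes, T is left-recursive

T → T /: LEFT RECURSIVE (starts with T)
T → T T /: LEFT RECURSIVE (starts with T)
T → /: starts with '/'

The grammar has direct left recursion on: T.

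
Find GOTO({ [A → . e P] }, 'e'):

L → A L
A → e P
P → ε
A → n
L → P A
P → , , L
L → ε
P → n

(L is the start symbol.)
{ [A → e . P], [P → . , , L], [P → . n], [P → .] }

GOTO(I, 'e') = CLOSURE({ [A → αX.β] : [A → α.Xβ] ∈ I, X = 'e' })

Items with dot before 'e', with the dot advanced:
  [A → . e P] → [A → e . P]
Closure of the advanced items:
  [A → e . P] has the dot before P: add [P → .], [P → . , , L], [P → . n]

GOTO = { [A → e . P], [P → . , , L], [P → . n], [P → .] }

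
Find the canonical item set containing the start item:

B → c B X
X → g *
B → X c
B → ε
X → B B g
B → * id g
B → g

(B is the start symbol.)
First, augment the grammar with B' → B
I₀ = CLOSURE({ [B' → . B] }):
  [B' → . B] has the dot before B: add [B → . c B X], [B → . X c], [B → .], [B → . * id g], [B → . g]
  [B → . X c] has the dot before X: add [X → . g *], [X → . B B g]
No further items can be added.

I₀ = { [B → . * id g], [B → . X c], [B → . c B X], [B → . g], [B → .], [B' → . B], [X → . B B g], [X → . g *] }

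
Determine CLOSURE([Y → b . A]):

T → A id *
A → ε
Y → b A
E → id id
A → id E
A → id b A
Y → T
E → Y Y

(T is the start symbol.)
To compute CLOSURE, for each item [A → α.Bβ] where B is a non-terminal, add [B → .γ] for all productions B → γ; repeat for the newly added items until nothing changes.

Start with: [Y → b . A]
  [Y → b . A] has the dot before A: add [A → .], [A → . id E], [A → . id b A]
No further items can be added.

CLOSURE = { [A → . id E], [A → . id b A], [A → .], [Y → b . A] }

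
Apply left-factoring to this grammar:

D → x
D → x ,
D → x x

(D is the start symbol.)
D → x D'
D' → ε
D' → ,
D' → x

Left-factoring transforms A → αβ₁ | αβ₂ into A → αA' and A' → β₁ | β₂
(α is the longest common prefix among the alternatives). Repeat until
no nonterminal has two alternatives with a common prefix.

Round 1: D has alternatives sharing prefix 'x'. Introduce D': D → x D'
  Add: D' → ε
  Add: D' → ,
  Add: D' → x

No remaining common prefixes — done.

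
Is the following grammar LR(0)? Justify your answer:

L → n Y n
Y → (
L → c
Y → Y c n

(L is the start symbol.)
Augment with L' → L and build the canonical LR(0) collection (I0 = CLOSURE({[L' → . L]}), then GOTO on every symbol after a dot until no new states appear). It has 9 states:
  I0: { [L → . c], [L → . n Y n], [L' → . L] }  — shift
  I1: { [L' → L .] }  — accept
  I2: { [L → c .] }  — reduce
  I3: { [L → n . Y n], [Y → . (], [Y → . Y c n] }  — shift
  I4: { [Y → ( .] }  — reduce
  I5: { [L → n Y . n], [Y → Y . c n] }  — shift
  I6: { [Y → Y c . n] }  — shift
  I7: { [L → n Y n .] }  — reduce
  I8: { [Y → Y c n .] }  — reduce

Every state is either a pure shift/goto state or contains exactly one complete item and nothing to shift — no conflicts. The grammar is LR(0).

Answer: Yes, the grammar is LR(0)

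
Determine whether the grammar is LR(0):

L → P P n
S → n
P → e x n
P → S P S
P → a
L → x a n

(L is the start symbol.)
Yes, the grammar is LR(0)

A grammar is LR(0) if no state in the canonical LR(0) collection has:
  - both a shift item (dot before a terminal) and a complete item (shift-reduce conflict), or
  - two or more complete items (reduce-reduce conflict; the accept item [L' → L .] counts as a complete item here).

Augment with L' → L and build the canonical LR(0) collection (I0 = CLOSURE({[L' → . L]}), then GOTO on every symbol after a dot until no new states appear). It has 16 states:
  I0: { [L → . P P n], [L → . x a n], [L' → . L], [P → . S P S], [P → . a], [P → . e x n], [S → . n] }  — shift
  I1: { [L' → L .] }  — accept
  I2: { [L → P . P n], [P → . S P S], [P → . a], [P → . e x n], [S → . n] }  — shift
  I3: { [P → . S P S], [P → . a], [P → . e x n], [P → S . P S], [S → . n] }  — shift
  I4: { [P → a .] }  — reduce
  I5: { [P → e . x n] }  — shift
  I6: { [S → n .] }  — reduce
  I7: { [L → x . a n] }  — shift
  I8: { [L → x a . n] }  — shift
  I9: { [L → x a n .] }  — reduce
  I10: { [P → e x . n] }  — shift
  I11: { [P → e x n .] }  — reduce
  I12: { [P → S P . S], [S → . n] }  — shift
  I13: { [P → S P S .] }  — reduce
  I14: { [L → P P . n] }  — shift
  I15: { [L → P P n .] }  — reduce

Every state is either a pure shift/goto state or contains exactly one complete item and nothing to shift — no conflicts. The grammar is LR(0).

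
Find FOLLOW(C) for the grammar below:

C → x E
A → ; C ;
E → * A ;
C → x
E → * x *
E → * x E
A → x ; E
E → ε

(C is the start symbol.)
{ $, ';' }

To compute FOLLOW(C), find every occurrence of C on a right-hand side N → α C β: add FIRST(β) \ {ε}, and if β is empty or nullable also add FOLLOW(N). Iterate to a fixed point.

C is the start symbol, so $ ∈ FOLLOW(C).
In A → ; C ;: C is followed by ';', add FIRST(';') \ {ε} = { ';' }

Taking the union: FOLLOW(C) = { $, ';' }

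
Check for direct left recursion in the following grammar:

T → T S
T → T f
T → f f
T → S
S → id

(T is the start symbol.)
Yes, T is left-recursive

T → T S: LEFT RECURSIVE (starts with T)
T → T f: LEFT RECURSIVE (starts with T)
T → f f: starts with f
T → S: starts with S
S → id: starts with id

The grammar has direct left recursion on: T.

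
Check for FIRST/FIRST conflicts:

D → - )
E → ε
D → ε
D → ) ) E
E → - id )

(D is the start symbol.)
A FIRST/FIRST conflict occurs when two productions N → α and N → β for the same non-terminal have FIRST(α) ∩ FIRST(β) ≠ ∅ (with ε ∈ FIRST of a nullable right-hand side, so two nullable alternatives also conflict).

Productions for D:
  D → - ): FIRST = { '-' }
  D → ε: FIRST = { ε }
  D → ) ) E: FIRST = { ')' }
Productions for E:
  E → ε: FIRST = { ε }
  E → - id ): FIRST = { '-' }

All alternatives of each non-terminal have pairwise disjoint FIRST sets.

Answer: No FIRST/FIRST conflicts.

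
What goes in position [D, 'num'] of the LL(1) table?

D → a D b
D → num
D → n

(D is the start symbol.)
To find M[D, 'num'], we find productions for D where 'num' is in the predict set (PREDICT(N → α) = (FIRST(α) \ {ε}) ∪ (FOLLOW(N) if α ⇒* ε)).

D → a D b: PREDICT = { 'a' }
D → num: PREDICT = { 'num' }
  'num' is in predict set, so this production goes in M[D, 'num']
D → n: PREDICT = { 'n' }

M[D, 'num'] = D → num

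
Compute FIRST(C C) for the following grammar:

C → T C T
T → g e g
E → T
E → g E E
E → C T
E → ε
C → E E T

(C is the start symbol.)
{ 'g' }

FIRST sets of the non-terminals involved (from the grammar, by fixed-point iteration):
  FIRST(C) = { 'g' }

To compute FIRST(C C), process the symbols left to right:
Symbol C is a non-terminal. Add FIRST(C) \ {ε} = { 'g' }
C is not nullable (ε ∉ FIRST(C)), so stop here.
FIRST(C C) = { 'g' }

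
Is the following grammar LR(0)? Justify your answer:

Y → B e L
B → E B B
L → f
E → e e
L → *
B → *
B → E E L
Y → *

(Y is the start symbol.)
Augment with Y' → Y and build the canonical LR(0) collection (I0 = CLOSURE({[Y' → . Y]}), then GOTO on every symbol after a dot until no new states appear). It has 17 states:
  I0: { [B → . *], [B → . E B B], [B → . E E L], [E → . e e], [Y → . *], [Y → . B e L], [Y' → . Y] }  — shift
  I1: { [B → * .], [Y → * .] }  — 2 reduces
  I2: { [Y → B . e L] }  — shift
  I3: { [B → . *], [B → . E B B], [B → . E E L], [B → E . B B], [B → E . E L], [E → . e e] }  — shift
  I4: { [Y' → Y .] }  — accept
  I5: { [E → e . e] }  — shift
  I6: { [E → e e .] }  — reduce
  I7: { [B → * .] }  — reduce
  I8: { [B → . *], [B → . E B B], [B → . E E L], [B → E B . B], [E → . e e] }  — shift
  I9: { [B → . *], [B → . E B B], [B → . E E L], [B → E . B B], [B → E . E L], [B → E E . L], [E → . e e], [L → . *], [L → . f] }  — shift
  I10: { [B → * .], [L → * .] }  — 2 reduces
  I11: { [B → E E L .] }  — reduce
  I12: { [L → f .] }  — reduce
  I13: { [B → E B B .] }  — reduce
  I14: { [L → . *], [L → . f], [Y → B e . L] }  — shift
  I15: { [L → * .] }  — reduce
  I16: { [Y → B e L .] }  — reduce

Conflict in state I1:
  Reduce-reduce conflict: [B → * .] and [Y → * .]
So the grammar is NOT LR(0).

Answer: No. Reduce-reduce conflict: [B → * .] and [Y → * .]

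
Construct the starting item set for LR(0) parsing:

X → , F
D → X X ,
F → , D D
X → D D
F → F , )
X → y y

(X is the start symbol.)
First, augment the grammar with X' → X
I₀ = CLOSURE({ [X' → . X] }):
  [X' → . X] has the dot before X: add [X → . , F], [X → . D D], [X → . y y]
  [X → . D D] has the dot before D: add [D → . X X ,]
No further items can be added.

I₀ = { [D → . X X ,], [X → . , F], [X → . D D], [X → . y y], [X' → . X] }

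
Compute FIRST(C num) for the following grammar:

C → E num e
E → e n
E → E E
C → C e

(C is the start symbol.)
{ 'e' }

FIRST sets of the non-terminals involved (from the grammar, by fixed-point iteration):
  FIRST(C) = { 'e' }

To compute FIRST(C num), process the symbols left to right:
Symbol C is a non-terminal. Add FIRST(C) \ {ε} = { 'e' }
C is not nullable (ε ∉ FIRST(C)), so stop here.
FIRST(C num) = { 'e' }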